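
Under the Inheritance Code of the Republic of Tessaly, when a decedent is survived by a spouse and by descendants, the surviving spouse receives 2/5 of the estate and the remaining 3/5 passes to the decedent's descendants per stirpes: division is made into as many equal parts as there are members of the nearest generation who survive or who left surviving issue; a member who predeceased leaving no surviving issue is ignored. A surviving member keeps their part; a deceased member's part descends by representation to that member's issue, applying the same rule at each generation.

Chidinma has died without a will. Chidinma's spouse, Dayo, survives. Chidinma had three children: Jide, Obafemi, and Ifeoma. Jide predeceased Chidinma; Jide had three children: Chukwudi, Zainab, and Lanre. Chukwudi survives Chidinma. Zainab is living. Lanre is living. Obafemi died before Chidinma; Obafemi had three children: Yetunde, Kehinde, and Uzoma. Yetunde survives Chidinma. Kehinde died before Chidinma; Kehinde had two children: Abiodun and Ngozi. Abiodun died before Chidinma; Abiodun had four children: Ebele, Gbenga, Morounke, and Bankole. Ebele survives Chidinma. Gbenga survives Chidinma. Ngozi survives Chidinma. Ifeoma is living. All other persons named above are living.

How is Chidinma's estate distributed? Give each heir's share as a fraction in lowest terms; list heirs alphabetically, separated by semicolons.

Bankole 1/120; Chukwudi 1/15; Dayo 2/5; Ebele 1/120; Gbenga 1/120; Ifeoma 1/5; Lanre 1/15; Morounke 1/120; Ngozi 1/30; Uzoma 1/15; Yetunde 1/15; Zainab 1/15

Dayo, as surviving spouse, takes 2/5.
The remaining 3/5 passes to Chidinma's descendants per stirpes.
The 3/5 is divided into 3 equal shares of 1/5 among Jide, Obafemi, Ifeoma.
Jide predeceased; the 1/5 allotted to Jide's branch passes to Jide's issue by representation.
The 1/5 is divided into 3 equal shares of 1/15 among Chukwudi, Zainab, Lanre.
Chukwudi is living and takes 1/15.
Zainab is living and takes 1/15.
Lanre is living and takes 1/15.
Obafemi predeceased; the 1/5 allotted to Obafemi's branch passes to Obafemi's issue by representation.
The 1/5 is divided into 3 equal shares of 1/15 among Yetunde, Kehinde, Uzoma.
Yetunde is living and takes 1/15.
Kehinde predeceased; the 1/15 allotted to Kehinde's branch passes to Kehinde's issue by representation.
The 1/15 is divided into 2 equal shares of 1/30 among Abiodun, Ngozi.
Abiodun predeceased; the 1/30 allotted to Abiodun's branch passes to Abiodun's issue by representation.
The 1/30 is divided into 4 equal shares of 1/120 among Ebele, Gbenga, Morounke, Bankole.
Ebele is living and takes 1/120.
Gbenga is living and takes 1/120.
Morounke is living and takes 1/120.
Bankole is living and takes 1/120.
Ngozi is living and takes 1/30.
Uzoma is living and takes 1/15.
Ifeoma is living and takes 1/5.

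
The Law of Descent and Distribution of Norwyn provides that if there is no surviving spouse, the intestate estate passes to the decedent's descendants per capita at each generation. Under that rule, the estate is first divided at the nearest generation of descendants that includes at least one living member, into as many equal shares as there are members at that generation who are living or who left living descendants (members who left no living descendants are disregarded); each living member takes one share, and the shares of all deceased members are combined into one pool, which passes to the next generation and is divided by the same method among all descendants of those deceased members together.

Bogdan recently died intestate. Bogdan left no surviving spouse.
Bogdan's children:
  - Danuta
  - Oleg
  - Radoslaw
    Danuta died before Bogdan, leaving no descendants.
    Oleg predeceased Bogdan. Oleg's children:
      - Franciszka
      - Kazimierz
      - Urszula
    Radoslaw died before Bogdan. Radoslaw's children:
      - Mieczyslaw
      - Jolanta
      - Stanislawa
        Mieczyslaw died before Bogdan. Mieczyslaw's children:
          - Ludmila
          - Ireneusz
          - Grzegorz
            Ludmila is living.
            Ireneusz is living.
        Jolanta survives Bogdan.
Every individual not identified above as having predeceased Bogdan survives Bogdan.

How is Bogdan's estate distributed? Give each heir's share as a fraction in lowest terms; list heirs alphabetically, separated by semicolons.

Franciszka 1/6; Grzegorz 1/18; Ireneusz 1/18; Jolanta 1/6; Kazimierz 1/6; Ludmila 1/18; Stanislawa 1/6; Urszula 1/6

There is no surviving spouse, so the entire estate passes to Bogdan's descendants per capita at each generation.
No one at generation 1 (Oleg, Radoslaw) is living; moving to the next generation.
At generation 2 (Franciszka, Kazimierz, Urszula, Mieczyslaw, Jolanta, Stanislawa) there are 6 shares of (1)/6 = 1/6 each.
Living: Franciszka, Kazimierz, Urszula, Jolanta, and Stanislawa — each takes 1/6.
Deceased: Mieczyslaw. That 1/6 share is carried to generation 3.
At generation 3 (Ludmila, Ireneusz, Grzegorz) there are 3 shares of (1/6)/3 = 1/18 each.
Living: Ludmila, Ireneusz, and Grzegorz — each takes 1/18.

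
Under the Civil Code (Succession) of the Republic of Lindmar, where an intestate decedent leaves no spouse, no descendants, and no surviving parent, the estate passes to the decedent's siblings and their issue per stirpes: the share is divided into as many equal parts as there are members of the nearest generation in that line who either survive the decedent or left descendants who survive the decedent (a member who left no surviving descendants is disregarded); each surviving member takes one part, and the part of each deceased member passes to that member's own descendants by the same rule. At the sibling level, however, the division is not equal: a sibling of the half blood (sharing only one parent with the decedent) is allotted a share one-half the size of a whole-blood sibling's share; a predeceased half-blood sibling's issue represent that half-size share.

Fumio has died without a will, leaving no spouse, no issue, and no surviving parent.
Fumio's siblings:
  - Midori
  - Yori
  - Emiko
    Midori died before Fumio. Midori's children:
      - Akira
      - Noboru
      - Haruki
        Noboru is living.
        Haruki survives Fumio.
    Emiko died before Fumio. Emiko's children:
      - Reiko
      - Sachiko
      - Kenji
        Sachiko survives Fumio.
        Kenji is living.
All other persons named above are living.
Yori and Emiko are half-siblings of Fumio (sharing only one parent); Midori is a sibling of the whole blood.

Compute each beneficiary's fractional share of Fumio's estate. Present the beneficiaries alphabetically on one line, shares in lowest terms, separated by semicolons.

No spouse, descendants, or parent survives, so the estate passes to Fumio's siblings per stirpes.
Half-blood siblings count for one-half the weight of whole-blood siblings at the initial division.
Dividing 1 in proportion to weights (total weight 2): Midori (weight 1) → 1/2; Yori (weight 1/2) → 1/4; Emiko (weight 1/2) → 1/4.
Midori predeceased; the 1/2 allotted to Midori's branch passes to Midori's issue by representation.
The 1/2 is divided into 3 equal shares of 1/6 among Akira, Noboru, Haruki.
Akira is living and takes 1/6.
Noboru is living and takes 1/6.
Haruki is living and takes 1/6.
Yori is living and takes 1/4.
Emiko predeceased; the 1/4 allotted to Emiko's branch passes to Emiko's issue by representation.
The 1/4 is divided into 3 equal shares of 1/12 among Reiko, Sachiko, Kenji.
Reiko is living and takes 1/12.
Sachiko is living and takes 1/12.
Kenji is living and takes 1/12.

Akira 1/6; Haruki 1/6; Kenji 1/12; Noboru 1/6; Reiko 1/12; Sachiko 1/12; Yori 1/4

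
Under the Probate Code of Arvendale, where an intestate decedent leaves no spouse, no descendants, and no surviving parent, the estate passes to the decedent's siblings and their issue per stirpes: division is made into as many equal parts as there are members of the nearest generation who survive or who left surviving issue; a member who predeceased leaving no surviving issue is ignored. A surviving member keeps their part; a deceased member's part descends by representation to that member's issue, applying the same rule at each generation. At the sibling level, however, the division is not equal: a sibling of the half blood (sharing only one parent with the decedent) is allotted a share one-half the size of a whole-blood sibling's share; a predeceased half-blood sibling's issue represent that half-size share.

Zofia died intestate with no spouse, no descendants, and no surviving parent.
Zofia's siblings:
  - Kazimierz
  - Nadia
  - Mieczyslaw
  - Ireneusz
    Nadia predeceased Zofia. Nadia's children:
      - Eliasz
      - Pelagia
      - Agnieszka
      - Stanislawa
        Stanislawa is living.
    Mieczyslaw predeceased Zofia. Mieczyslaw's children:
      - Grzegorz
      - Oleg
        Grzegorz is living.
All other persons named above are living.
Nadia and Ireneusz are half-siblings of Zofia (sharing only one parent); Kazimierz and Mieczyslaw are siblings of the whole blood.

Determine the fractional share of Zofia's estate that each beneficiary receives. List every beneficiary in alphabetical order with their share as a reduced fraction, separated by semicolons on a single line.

No spouse, descendants, or parent survives, so the estate passes to Zofia's siblings per stirpes.
Half-blood siblings count for one-half the weight of whole-blood siblings at the initial division.
Dividing 1 in proportion to weights (total weight 3): Kazimierz (weight 1) → 1/3; Nadia (weight 1/2) → 1/6; Mieczyslaw (weight 1) → 1/3; Ireneusz (weight 1/2) → 1/6.
Kazimierz is living and takes 1/3.
Nadia predeceased; the 1/6 allotted to Nadia's branch passes to Nadia's issue by representation.
The 1/6 is divided into 4 equal shares of 1/24 among Eliasz, Pelagia, Agnieszka, Stanislawa.
Eliasz is living and takes 1/24.
Pelagia is living and takes 1/24.
Agnieszka is living and takes 1/24.
Stanislawa is living and takes 1/24.
Mieczyslaw predeceased; the 1/3 allotted to Mieczyslaw's branch passes to Mieczyslaw's issue by representation.
The 1/3 is divided into 2 equal shares of 1/6 among Grzegorz, Oleg.
Grzegorz is living and takes 1/6.
Oleg is living and takes 1/6.
Ireneusz is living and takes 1/6.

Agnieszka 1/24; Eliasz 1/24; Grzegorz 1/6; Ireneusz 1/6; Kazimierz 1/3; Oleg 1/6; Pelagia 1/24; Stanislawa 1/24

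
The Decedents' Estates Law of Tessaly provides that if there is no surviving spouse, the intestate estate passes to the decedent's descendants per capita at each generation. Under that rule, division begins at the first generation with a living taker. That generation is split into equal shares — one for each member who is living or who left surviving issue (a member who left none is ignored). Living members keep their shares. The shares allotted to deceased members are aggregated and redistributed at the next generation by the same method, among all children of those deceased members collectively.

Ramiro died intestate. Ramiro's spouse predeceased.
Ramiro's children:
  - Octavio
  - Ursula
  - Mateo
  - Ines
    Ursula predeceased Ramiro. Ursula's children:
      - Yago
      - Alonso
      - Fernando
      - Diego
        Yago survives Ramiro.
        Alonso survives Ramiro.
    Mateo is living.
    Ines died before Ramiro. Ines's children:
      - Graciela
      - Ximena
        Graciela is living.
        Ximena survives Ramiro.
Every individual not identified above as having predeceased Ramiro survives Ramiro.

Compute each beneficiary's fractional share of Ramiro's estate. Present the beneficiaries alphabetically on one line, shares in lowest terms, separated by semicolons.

There is no surviving spouse, so the entire estate passes to Ramiro's descendants per capita at each generation.
At generation 1 (Octavio, Ursula, Mateo, Ines) there are 4 shares of (1)/4 = 1/4 each.
Living: Octavio and Mateo — each takes 1/4.
Deceased: Ursula and Ines. Their combined 1/2 is pooled and carried to generation 2.
At generation 2 (Yago, Alonso, Fernando, Diego, Graciela, Ximena) there are 6 shares of (1/2)/6 = 1/12 each.
Living: Yago, Alonso, Fernando, Diego, Graciela, and Ximena — each takes 1/12.

Alonso 1/12; Diego 1/12; Fernando 1/12; Graciela 1/12; Mateo 1/4; Octavio 1/4; Ximena 1/12; Yago 1/12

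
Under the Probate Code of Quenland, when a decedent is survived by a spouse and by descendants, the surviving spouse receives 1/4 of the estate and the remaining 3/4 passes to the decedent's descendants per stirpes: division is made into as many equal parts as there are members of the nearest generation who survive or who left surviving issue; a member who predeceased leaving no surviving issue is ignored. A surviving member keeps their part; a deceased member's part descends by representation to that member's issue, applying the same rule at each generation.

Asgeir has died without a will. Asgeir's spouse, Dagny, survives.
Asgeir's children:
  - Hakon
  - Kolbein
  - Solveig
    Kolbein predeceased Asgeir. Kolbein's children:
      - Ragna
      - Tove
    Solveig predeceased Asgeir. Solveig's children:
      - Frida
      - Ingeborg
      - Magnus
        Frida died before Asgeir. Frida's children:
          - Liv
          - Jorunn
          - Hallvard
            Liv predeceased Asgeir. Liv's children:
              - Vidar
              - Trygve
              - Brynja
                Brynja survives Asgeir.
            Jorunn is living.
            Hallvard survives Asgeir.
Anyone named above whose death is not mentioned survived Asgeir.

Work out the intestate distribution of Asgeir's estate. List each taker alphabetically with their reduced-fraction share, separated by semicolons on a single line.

Dagny, as surviving spouse, takes 1/4.
The remaining 3/4 passes to Asgeir's descendants per stirpes.
The 3/4 is divided into 3 equal shares of 1/4 among Hakon, Kolbein, Solveig.
Hakon is living and takes 1/4.
Kolbein predeceased; the 1/4 allotted to Kolbein's branch passes to Kolbein's issue by representation.
The 1/4 is divided into 2 equal shares of 1/8 among Ragna, Tove.
Ragna is living and takes 1/8.
Tove is living and takes 1/8.
Solveig predeceased; the 1/4 allotted to Solveig's branch passes to Solveig's issue by representation.
The 1/4 is divided into 3 equal shares of 1/12 among Frida, Ingeborg, Magnus.
Frida predeceased; the 1/12 allotted to Frida's branch passes to Frida's issue by representation.
The 1/12 is divided into 3 equal shares of 1/36 among Liv, Jorunn, Hallvard.
Liv predeceased; the 1/36 allotted to Liv's branch passes to Liv's issue by representation.
The 1/36 is divided into 3 equal shares of 1/108 among Vidar, Trygve, Brynja.
Vidar is living and takes 1/108.
Trygve is living and takes 1/108.
Brynja is living and takes 1/108.
Jorunn is living and takes 1/36.
Hallvard is living and takes 1/36.
Ingeborg is living and takes 1/12.
Magnus is living and takes 1/12.

Brynja 1/108; Dagny 1/4; Hakon 1/4; Hallvard 1/36; Ingeborg 1/12; Jorunn 1/36; Magnus 1/12; Ragna 1/8; Tove 1/8; Trygve 1/108; Vidar 1/108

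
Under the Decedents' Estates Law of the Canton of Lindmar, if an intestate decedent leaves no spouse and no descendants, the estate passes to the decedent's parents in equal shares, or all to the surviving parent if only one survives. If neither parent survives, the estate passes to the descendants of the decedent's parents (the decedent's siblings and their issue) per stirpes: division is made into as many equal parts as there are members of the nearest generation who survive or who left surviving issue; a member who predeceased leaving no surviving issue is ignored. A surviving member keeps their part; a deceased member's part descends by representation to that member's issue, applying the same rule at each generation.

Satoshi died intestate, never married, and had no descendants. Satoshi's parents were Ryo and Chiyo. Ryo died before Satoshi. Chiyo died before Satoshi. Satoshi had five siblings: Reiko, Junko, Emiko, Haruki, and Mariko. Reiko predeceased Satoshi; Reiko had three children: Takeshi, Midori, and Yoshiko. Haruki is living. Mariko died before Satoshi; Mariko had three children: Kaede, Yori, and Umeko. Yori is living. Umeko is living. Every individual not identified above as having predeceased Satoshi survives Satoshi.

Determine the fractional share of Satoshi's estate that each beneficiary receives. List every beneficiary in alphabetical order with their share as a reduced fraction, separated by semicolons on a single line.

Emiko 1/5; Haruki 1/5; Junko 1/5; Kaede 1/15; Midori 1/15; Takeshi 1/15; Umeko 1/15; Yori 1/15; Yoshiko 1/15

Neither parent survives and there are no descendants, so the estate passes to Satoshi's siblings and their issue per stirpes.
The estate is divided into 5 equal shares of 1/5 among Reiko, Junko, Emiko, Haruki, Mariko.
Reiko predeceased; the 1/5 allotted to Reiko's branch passes to Reiko's issue by representation.
The 1/5 is divided into 3 equal shares of 1/15 among Takeshi, Midori, Yoshiko.
Takeshi is living and takes 1/15.
Midori is living and takes 1/15.
Yoshiko is living and takes 1/15.
Junko is living and takes 1/5.
Emiko is living and takes 1/5.
Haruki is living and takes 1/5.
Mariko predeceased; the 1/5 allotted to Mariko's branch passes to Mariko's issue by representation.
The 1/5 is divided into 3 equal shares of 1/15 among Kaede, Yori, Umeko.
Kaede is living and takes 1/15.
Yori is living and takes 1/15.
Umeko is living and takes 1/15.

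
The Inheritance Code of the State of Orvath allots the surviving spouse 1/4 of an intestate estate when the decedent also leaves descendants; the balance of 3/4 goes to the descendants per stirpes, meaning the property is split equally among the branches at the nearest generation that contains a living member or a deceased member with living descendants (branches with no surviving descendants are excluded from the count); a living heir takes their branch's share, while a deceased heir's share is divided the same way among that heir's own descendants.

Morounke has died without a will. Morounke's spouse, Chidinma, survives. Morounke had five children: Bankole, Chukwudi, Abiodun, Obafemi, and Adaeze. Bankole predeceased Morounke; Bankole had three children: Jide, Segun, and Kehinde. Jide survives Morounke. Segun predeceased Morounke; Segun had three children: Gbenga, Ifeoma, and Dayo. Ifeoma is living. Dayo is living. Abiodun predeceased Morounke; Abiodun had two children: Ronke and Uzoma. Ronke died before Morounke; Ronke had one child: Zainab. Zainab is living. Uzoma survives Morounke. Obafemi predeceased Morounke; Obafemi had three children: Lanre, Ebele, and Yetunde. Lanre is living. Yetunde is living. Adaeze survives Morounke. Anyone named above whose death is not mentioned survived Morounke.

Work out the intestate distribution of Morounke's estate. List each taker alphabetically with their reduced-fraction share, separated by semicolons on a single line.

Adaeze 3/20; Chidinma 1/4; Chukwudi 3/20; Dayo 1/60; Ebele 1/20; Gbenga 1/60; Ifeoma 1/60; Jide 1/20; Kehinde 1/20; Lanre 1/20; Uzoma 3/40; Yetunde 1/20; Zainab 3/40

Chidinma, as surviving spouse, takes 1/4.
The remaining 3/4 passes to Morounke's descendants per stirpes.
The 3/4 is divided into 5 equal shares of 3/20 among Bankole, Chukwudi, Abiodun, Obafemi, Adaeze.
Bankole predeceased; the 3/20 allotted to Bankole's branch passes to Bankole's issue by representation.
The 3/20 is divided into 3 equal shares of 1/20 among Jide, Segun, Kehinde.
Jide is living and takes 1/20.
Segun predeceased; the 1/20 allotted to Segun's branch passes to Segun's issue by representation.
The 1/20 is divided into 3 equal shares of 1/60 among Gbenga, Ifeoma, Dayo.
Gbenga is living and takes 1/60.
Ifeoma is living and takes 1/60.
Dayo is living and takes 1/60.
Kehinde is living and takes 1/20.
Chukwudi is living and takes 3/20.
Abiodun predeceased; the 3/20 allotted to Abiodun's branch passes to Abiodun's issue by representation.
The 3/20 is divided into 2 equal shares of 3/40 among Ronke, Uzoma.
Ronke predeceased; the 3/40 allotted to Ronke's branch passes to Ronke's issue by representation.
Zainab is the sole taker at this level and receives the full 3/40.
Uzoma is living and takes 3/40.
Obafemi predeceased; the 3/20 allotted to Obafemi's branch passes to Obafemi's issue by representation.
The 3/20 is divided into 3 equal shares of 1/20 among Lanre, Ebele, Yetunde.
Lanre is living and takes 1/20.
Ebele is living and takes 1/20.
Yetunde is living and takes 1/20.
Adaeze is living and takes 3/20.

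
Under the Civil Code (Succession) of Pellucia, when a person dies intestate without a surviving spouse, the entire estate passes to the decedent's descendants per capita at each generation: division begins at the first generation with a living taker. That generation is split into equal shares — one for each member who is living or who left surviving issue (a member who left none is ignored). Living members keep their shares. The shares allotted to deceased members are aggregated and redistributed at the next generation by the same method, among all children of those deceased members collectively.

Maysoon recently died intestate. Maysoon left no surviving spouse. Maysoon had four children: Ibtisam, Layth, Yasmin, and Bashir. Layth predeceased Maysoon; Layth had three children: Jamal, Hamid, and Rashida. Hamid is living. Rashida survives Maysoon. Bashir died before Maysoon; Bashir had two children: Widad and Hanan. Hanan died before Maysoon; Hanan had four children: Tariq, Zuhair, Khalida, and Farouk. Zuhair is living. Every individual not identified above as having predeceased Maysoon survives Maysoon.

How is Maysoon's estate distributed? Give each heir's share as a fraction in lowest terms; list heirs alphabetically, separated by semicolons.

Farouk 1/40; Hamid 1/10; Ibtisam 1/4; Jamal 1/10; Khalida 1/40; Rashida 1/10; Tariq 1/40; Widad 1/10; Yasmin 1/4; Zuhair 1/40

There is no surviving spouse, so the entire estate passes to Maysoon's descendants per capita at each generation.
At generation 1 (Ibtisam, Layth, Yasmin, Bashir) there are 4 shares of (1)/4 = 1/4 each.
Living: Ibtisam and Yasmin — each takes 1/4.
Deceased: Layth and Bashir. Their combined 1/2 is pooled and carried to generation 2.
At generation 2 (Jamal, Hamid, Rashida, Widad, Hanan) there are 5 shares of (1/2)/5 = 1/10 each.
Living: Jamal, Hamid, Rashida, and Widad — each takes 1/10.
Deceased: Hanan. That 1/10 share is carried to generation 3.
At generation 3 (Tariq, Zuhair, Khalida, Farouk) there are 4 shares of (1/10)/4 = 1/40 each.
Living: Tariq, Zuhair, Khalida, and Farouk — each takes 1/40.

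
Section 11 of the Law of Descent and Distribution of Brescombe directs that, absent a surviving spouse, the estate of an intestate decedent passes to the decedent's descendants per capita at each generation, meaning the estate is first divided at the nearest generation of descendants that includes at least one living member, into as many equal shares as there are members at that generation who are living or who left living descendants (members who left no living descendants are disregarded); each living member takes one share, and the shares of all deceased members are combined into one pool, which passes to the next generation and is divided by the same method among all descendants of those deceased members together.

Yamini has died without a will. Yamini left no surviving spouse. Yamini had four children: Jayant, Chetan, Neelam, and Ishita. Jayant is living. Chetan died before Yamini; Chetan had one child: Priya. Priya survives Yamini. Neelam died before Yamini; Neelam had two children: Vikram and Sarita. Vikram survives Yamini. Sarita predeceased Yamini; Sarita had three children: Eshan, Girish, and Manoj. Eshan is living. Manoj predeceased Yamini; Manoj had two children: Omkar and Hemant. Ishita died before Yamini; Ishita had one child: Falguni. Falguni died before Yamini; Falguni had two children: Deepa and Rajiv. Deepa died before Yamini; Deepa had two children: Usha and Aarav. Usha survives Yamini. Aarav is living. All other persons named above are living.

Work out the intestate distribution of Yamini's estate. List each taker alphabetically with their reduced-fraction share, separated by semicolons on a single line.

There is no surviving spouse, so the entire estate passes to Yamini's descendants per capita at each generation.
At generation 1 (Jayant, Chetan, Neelam, Ishita) there are 4 shares of (1)/4 = 1/4 each.
Living: Jayant — each takes 1/4.
Deceased: Chetan, Neelam, and Ishita. Their combined 3/4 is pooled and carried to generation 2.
At generation 2 (Priya, Vikram, Sarita, Falguni) there are 4 shares of (3/4)/4 = 3/16 each.
Living: Priya and Vikram — each takes 3/16.
Deceased: Sarita and Falguni. Their combined 3/8 is pooled and carried to generation 3.
At generation 3 (Eshan, Girish, Manoj, Deepa, Rajiv) there are 5 shares of (3/8)/5 = 3/40 each.
Living: Eshan, Girish, and Rajiv — each takes 3/40.
Deceased: Manoj and Deepa. Their combined 3/20 is pooled and carried to generation 4.
At generation 4 (Omkar, Hemant, Usha, Aarav) there are 4 shares of (3/20)/4 = 3/80 each.
Living: Omkar, Hemant, Usha, and Aarav — each takes 3/80.

Aarav 3/80; Eshan 3/40; Girish 3/40; Hemant 3/80; Jayant 1/4; Omkar 3/80; Priya 3/16; Rajiv 3/40; Usha 3/80; Vikram 3/16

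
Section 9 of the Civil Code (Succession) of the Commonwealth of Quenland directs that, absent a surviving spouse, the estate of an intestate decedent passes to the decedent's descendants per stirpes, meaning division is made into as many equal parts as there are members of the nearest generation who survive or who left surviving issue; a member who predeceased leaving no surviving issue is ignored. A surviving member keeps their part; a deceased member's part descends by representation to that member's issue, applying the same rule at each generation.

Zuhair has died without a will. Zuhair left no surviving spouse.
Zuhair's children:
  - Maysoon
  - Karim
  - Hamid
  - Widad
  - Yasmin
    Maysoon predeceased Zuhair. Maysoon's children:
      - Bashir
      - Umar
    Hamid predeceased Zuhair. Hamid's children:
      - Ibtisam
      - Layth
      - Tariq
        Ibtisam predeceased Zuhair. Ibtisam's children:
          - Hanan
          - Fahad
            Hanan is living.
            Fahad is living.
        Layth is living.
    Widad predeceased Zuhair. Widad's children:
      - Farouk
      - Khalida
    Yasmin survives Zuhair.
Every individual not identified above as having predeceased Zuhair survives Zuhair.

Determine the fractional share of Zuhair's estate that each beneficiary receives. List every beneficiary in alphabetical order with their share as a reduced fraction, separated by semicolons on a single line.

There is no surviving spouse, so the entire estate passes to Zuhair's descendants per stirpes.
The estate is divided into 5 equal shares of 1/5 among Maysoon, Karim, Hamid, Widad, Yasmin.
Maysoon predeceased; the 1/5 allotted to Maysoon's branch passes to Maysoon's issue by representation.
The 1/5 is divided into 2 equal shares of 1/10 among Bashir, Umar.
Bashir is living and takes 1/10.
Umar is living and takes 1/10.
Karim is living and takes 1/5.
Hamid predeceased; the 1/5 allotted to Hamid's branch passes to Hamid's issue by representation.
The 1/5 is divided into 3 equal shares of 1/15 among Ibtisam, Layth, Tariq.
Ibtisam predeceased; the 1/15 allotted to Ibtisam's branch passes to Ibtisam's issue by representation.
The 1/15 is divided into 2 equal shares of 1/30 among Hanan, Fahad.
Hanan is living and takes 1/30.
Fahad is living and takes 1/30.
Layth is living and takes 1/15.
Tariq is living and takes 1/15.
Widad predeceased; the 1/5 allotted to Widad's branch passes to Widad's issue by representation.
The 1/5 is divided into 2 equal shares of 1/10 among Farouk, Khalida.
Farouk is living and takes 1/10.
Khalida is living and takes 1/10.
Yasmin is living and takes 1/5.

Bashir 1/10; Fahad 1/30; Farouk 1/10; Hanan 1/30; Karim 1/5; Khalida 1/10; Layth 1/15; Tariq 1/15; Umar 1/10; Yasmin 1/5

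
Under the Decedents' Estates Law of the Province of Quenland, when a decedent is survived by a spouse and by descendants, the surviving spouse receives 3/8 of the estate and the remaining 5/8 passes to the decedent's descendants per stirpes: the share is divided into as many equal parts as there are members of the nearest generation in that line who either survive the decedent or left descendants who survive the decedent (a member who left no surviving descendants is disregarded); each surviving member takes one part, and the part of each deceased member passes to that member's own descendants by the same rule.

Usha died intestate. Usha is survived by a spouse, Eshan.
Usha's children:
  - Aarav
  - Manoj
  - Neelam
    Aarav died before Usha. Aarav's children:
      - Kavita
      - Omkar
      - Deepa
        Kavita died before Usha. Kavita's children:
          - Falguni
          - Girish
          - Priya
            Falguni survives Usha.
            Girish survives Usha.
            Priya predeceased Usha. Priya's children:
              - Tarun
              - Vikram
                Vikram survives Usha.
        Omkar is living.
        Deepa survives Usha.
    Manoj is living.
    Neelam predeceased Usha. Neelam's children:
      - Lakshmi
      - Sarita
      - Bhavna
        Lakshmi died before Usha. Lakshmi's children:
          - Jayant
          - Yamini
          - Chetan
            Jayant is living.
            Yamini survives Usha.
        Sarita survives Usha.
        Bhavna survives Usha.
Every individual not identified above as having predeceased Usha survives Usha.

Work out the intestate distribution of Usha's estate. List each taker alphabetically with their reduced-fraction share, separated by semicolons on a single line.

Eshan, as surviving spouse, takes 3/8.
The remaining 5/8 passes to Usha's descendants per stirpes.
The 5/8 is divided into 3 equal shares of 5/24 among Aarav, Manoj, Neelam.
Aarav predeceased; the 5/24 allotted to Aarav's branch passes to Aarav's issue by representation.
The 5/24 is divided into 3 equal shares of 5/72 among Kavita, Omkar, Deepa.
Kavita predeceased; the 5/72 allotted to Kavita's branch passes to Kavita's issue by representation.
The 5/72 is divided into 3 equal shares of 5/216 among Falguni, Girish, Priya.
Falguni is living and takes 5/216.
Girish is living and takes 5/216.
Priya predeceased; the 5/216 allotted to Priya's branch passes to Priya's issue by representation.
The 5/216 is divided into 2 equal shares of 5/432 among Tarun, Vikram.
Tarun is living and takes 5/432.
Vikram is living and takes 5/432.
Omkar is living and takes 5/72.
Deepa is living and takes 5/72.
Manoj is living and takes 5/24.
Neelam predeceased; the 5/24 allotted to Neelam's branch passes to Neelam's issue by representation.
The 5/24 is divided into 3 equal shares of 5/72 among Lakshmi, Sarita, Bhavna.
Lakshmi predeceased; the 5/72 allotted to Lakshmi's branch passes to Lakshmi's issue by representation.
The 5/72 is divided into 3 equal shares of 5/216 among Jayant, Yamini, Chetan.
Jayant is living and takes 5/216.
Yamini is living and takes 5/216.
Chetan is living and takes 5/216.
Sarita is living and takes 5/72.
Bhavna is living and takes 5/72.

Bhavna 5/72; Chetan 5/216; Deepa 5/72; Eshan 3/8; Falguni 5/216; Girish 5/216; Jayant 5/216; Manoj 5/24; Omkar 5/72; Sarita 5/72; Tarun 5/432; Vikram 5/432; Yamini 5/216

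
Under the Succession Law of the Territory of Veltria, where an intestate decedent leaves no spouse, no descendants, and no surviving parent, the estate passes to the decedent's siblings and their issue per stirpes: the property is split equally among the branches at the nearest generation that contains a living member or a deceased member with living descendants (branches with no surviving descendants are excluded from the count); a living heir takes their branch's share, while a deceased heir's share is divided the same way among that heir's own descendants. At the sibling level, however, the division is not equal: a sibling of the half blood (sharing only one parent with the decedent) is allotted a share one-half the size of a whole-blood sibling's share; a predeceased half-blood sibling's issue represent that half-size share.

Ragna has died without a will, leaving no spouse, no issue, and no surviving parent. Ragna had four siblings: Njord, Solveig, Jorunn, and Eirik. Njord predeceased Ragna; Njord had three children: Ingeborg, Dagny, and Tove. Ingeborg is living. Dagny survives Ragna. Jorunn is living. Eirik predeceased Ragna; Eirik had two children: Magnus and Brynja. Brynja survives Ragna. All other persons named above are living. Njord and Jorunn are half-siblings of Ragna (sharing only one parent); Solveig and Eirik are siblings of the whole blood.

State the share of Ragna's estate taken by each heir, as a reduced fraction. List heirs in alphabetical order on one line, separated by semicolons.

Brynja 1/6; Dagny 1/18; Ingeborg 1/18; Jorunn 1/6; Magnus 1/6; Solveig 1/3; Tove 1/18

No spouse, descendants, or parent survives, so the estate passes to Ragna's siblings per stirpes.
Half-blood siblings count for one-half the weight of whole-blood siblings at the initial division.
Dividing 1 in proportion to weights (total weight 3): Njord (weight 1/2) → 1/6; Solveig (weight 1) → 1/3; Jorunn (weight 1/2) → 1/6; Eirik (weight 1) → 1/3.
Njord predeceased; the 1/6 allotted to Njord's branch passes to Njord's issue by representation.
The 1/6 is divided into 3 equal shares of 1/18 among Ingeborg, Dagny, Tove.
Ingeborg is living and takes 1/18.
Dagny is living and takes 1/18.
Tove is living and takes 1/18.
Solveig is living and takes 1/3.
Jorunn is living and takes 1/6.
Eirik predeceased; the 1/3 allotted to Eirik's branch passes to Eirik's issue by representation.
The 1/3 is divided into 2 equal shares of 1/6 among Magnus, Brynja.
Magnus is living and takes 1/6.
Brynja is living and takes 1/6.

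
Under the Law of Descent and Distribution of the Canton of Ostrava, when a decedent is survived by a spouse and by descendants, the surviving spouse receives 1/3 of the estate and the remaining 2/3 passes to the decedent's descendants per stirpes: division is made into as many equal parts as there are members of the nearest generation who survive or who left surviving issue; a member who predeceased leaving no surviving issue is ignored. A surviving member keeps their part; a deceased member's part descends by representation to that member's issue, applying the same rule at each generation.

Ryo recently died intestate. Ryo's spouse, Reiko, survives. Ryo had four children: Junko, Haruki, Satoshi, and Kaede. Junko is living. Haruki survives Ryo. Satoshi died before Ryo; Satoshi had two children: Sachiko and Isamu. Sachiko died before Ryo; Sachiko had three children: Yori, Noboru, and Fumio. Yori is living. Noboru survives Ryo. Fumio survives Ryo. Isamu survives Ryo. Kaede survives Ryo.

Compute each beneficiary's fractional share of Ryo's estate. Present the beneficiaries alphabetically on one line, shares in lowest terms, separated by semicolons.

Reiko, as surviving spouse, takes 1/3.
The remaining 2/3 passes to Ryo's descendants per stirpes.
The 2/3 is divided into 4 equal shares of 1/6 among Junko, Haruki, Satoshi, Kaede.
Junko is living and takes 1/6.
Haruki is living and takes 1/6.
Satoshi predeceased; the 1/6 allotted to Satoshi's branch passes to Satoshi's issue by representation.
The 1/6 is divided into 2 equal shares of 1/12 among Sachiko, Isamu.
Sachiko predeceased; the 1/12 allotted to Sachiko's branch passes to Sachiko's issue by representation.
The 1/12 is divided into 3 equal shares of 1/36 among Yori, Noboru, Fumio.
Yori is living and takes 1/36.
Noboru is living and takes 1/36.
Fumio is living and takes 1/36.
Isamu is living and takes 1/12.
Kaede is living and takes 1/6.

Fumio 1/36; Haruki 1/6; Isamu 1/12; Junko 1/6; Kaede 1/6; Noboru 1/36; Reiko 1/3; Yori 1/36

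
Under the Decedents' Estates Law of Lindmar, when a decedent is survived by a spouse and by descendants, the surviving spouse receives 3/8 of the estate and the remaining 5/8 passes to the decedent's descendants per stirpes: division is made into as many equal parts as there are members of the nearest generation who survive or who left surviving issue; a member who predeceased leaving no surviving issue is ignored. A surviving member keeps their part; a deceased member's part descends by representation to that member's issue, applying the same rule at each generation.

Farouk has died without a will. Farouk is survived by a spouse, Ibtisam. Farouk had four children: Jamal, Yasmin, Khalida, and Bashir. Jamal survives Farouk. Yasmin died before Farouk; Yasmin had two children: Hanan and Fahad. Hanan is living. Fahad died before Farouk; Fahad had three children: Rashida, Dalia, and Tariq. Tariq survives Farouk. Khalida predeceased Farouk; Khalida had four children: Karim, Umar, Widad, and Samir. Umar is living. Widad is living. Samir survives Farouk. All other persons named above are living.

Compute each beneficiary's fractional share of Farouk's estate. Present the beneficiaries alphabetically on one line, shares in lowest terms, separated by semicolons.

Bashir 5/32; Dalia 5/192; Hanan 5/64; Ibtisam 3/8; Jamal 5/32; Karim 5/128; Rashida 5/192; Samir 5/128; Tariq 5/192; Umar 5/128; Widad 5/128

Ibtisam, as surviving spouse, takes 3/8.
The remaining 5/8 passes to Farouk's descendants per stirpes.
The 5/8 is divided into 4 equal shares of 5/32 among Jamal, Yasmin, Khalida, Bashir.
Jamal is living and takes 5/32.
Yasmin predeceased; the 5/32 allotted to Yasmin's branch passes to Yasmin's issue by representation.
The 5/32 is divided into 2 equal shares of 5/64 among Hanan, Fahad.
Hanan is living and takes 5/64.
Fahad predeceased; the 5/64 allotted to Fahad's branch passes to Fahad's issue by representation.
The 5/64 is divided into 3 equal shares of 5/192 among Rashida, Dalia, Tariq.
Rashida is living and takes 5/192.
Dalia is living and takes 5/192.
Tariq is living and takes 5/192.
Khalida predeceased; the 5/32 allotted to Khalida's branch passes to Khalida's issue by representation.
The 5/32 is divided into 4 equal shares of 5/128 among Karim, Umar, Widad, Samir.
Karim is living and takes 5/128.
Umar is living and takes 5/128.
Widad is living and takes 5/128.
Samir is living and takes 5/128.
Bashir is living and takes 5/32.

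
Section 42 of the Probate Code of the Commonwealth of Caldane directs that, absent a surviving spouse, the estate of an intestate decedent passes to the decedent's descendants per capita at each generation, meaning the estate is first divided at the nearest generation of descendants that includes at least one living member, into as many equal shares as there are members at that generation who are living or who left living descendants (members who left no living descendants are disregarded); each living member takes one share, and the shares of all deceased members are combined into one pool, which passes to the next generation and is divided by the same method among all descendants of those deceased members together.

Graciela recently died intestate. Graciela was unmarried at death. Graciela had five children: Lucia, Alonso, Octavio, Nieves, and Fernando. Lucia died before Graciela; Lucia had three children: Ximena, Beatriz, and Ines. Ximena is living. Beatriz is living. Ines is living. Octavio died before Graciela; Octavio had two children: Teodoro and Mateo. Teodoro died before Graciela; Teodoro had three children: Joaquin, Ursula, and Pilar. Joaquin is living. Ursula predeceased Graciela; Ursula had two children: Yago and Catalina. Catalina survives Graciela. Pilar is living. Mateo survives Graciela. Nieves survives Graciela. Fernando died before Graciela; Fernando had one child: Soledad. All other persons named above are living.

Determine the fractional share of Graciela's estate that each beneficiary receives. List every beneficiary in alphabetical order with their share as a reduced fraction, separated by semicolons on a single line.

Alonso 1/5; Beatriz 1/10; Catalina 1/60; Ines 1/10; Joaquin 1/30; Mateo 1/10; Nieves 1/5; Pilar 1/30; Soledad 1/10; Ximena 1/10; Yago 1/60

There is no surviving spouse, so the entire estate passes to Graciela's descendants per capita at each generation.
At generation 1 (Lucia, Alonso, Octavio, Nieves, Fernando) there are 5 shares of (1)/5 = 1/5 each.
Living: Alonso and Nieves — each takes 1/5.
Deceased: Lucia, Octavio, and Fernando. Their combined 3/5 is pooled and carried to generation 2.
At generation 2 (Ximena, Beatriz, Ines, Teodoro, Mateo, Soledad) there are 6 shares of (3/5)/6 = 1/10 each.
Living: Ximena, Beatriz, Ines, Mateo, and Soledad — each takes 1/10.
Deceased: Teodoro. That 1/10 share is carried to generation 3.
At generation 3 (Joaquin, Ursula, Pilar) there are 3 shares of (1/10)/3 = 1/30 each.
Living: Joaquin and Pilar — each takes 1/30.
Deceased: Ursula. That 1/30 share is carried to generation 4.
At generation 4 (Yago, Catalina) there are 2 shares of (1/30)/2 = 1/60 each.
Living: Yago and Catalina — each takes 1/60.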